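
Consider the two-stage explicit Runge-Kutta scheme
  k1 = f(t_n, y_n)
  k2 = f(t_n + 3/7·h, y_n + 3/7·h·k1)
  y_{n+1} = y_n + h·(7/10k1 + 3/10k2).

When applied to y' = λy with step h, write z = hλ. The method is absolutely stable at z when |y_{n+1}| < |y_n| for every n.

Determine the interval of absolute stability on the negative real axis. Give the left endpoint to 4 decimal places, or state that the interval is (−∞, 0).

(-7.7778, 0).

With y'=λy (z=hλ):
  k1=λy_n ⇒ h·k1=z·y_n;  k2=λ(1+3/7z)y_n ⇒ h·k2=z(1+3/7z)y_n
  y_{n+1}/y_n = 1 + 7/10z + 3/10z(1+3/7z) = 1 + z + 9/70z²
  so R(z) = 1 + z + 9/70z².

Solve |R(x)|<1 on ℝ⁻.
x=-1.24: |R|=0.0423
R=1: x+9/70x²=0 ⇒ x=−70/9=-7.7778; min R=1−1/(4·9/70)=-0.9444>−1
Confirm numerically:
  x=-6.069: |R|=0.33336 <1
  x=-3.956: |R|=0.94387 <1
  x=-3.445: |R|=0.91911 <1
  x=-8.151: |R|=1.39113 >1
  x=-7.979: |R|=1.20643 >1
  x=-7.964: |R|=1.19068 >1
So |R|<1 on (-7.7778, 0).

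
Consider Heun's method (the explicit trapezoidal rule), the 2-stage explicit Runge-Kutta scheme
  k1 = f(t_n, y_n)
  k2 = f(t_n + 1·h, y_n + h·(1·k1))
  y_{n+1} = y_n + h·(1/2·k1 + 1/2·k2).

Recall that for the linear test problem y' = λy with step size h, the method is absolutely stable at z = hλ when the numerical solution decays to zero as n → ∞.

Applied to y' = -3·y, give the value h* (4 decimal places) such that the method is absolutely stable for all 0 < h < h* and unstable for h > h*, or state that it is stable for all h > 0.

Test eqn y'=λy, z=hλ:
  order 2, 2-stage ⇒ R(z)=1+z+z^2/2
  (e.g. R(-1.13)=0.50845, |R|=0.50845)

Need |R(x)|<1, x<0.
x=-1.13: |R|=0.5085
|R(-2.38)|=1.4522 |R(-1.5)|=0.6250
Bisect:
  x_lo=-2.6473 |R|=1.8569  x_hi=-0.1852 |R|=0.8319
  mid=-1.41628 |R|=0.58665 →hi
  mid=-2.03181 |R|=1.03231 →lo
  mid=-1.72404 |R|=0.76212 →hi
  mid=-1.87793 |R|=0.88538 →hi
  mid=-1.95487 |R|=0.95589 →hi
  mid=-1.99334 |R|=0.99336 →hi
  mid=-2.01257 |R|=1.01265 →lo
  mid=-2.00295 |R|=1.00296 →lo
  ...
  [-2.00010,-1.99995] ⇒ x*=-2.0000
Stable set (-2.0000, 0).

(-2.0000,0); λ=-3 ⇒ h* = 0.6667.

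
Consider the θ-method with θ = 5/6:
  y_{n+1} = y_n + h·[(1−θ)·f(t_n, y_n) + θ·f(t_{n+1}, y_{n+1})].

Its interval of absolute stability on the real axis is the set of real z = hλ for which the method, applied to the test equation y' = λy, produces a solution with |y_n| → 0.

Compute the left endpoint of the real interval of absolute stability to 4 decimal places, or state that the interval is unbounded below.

On y'=λy, z=hλ:
  y_{n+1} = y_n + z·[1/6·y_n + 5/6·y_{n+1}] ⇒ (1 − 5/6z)y_{n+1} = (1 + 1/6z)y_n
  ⇒ R(z) = (1 + 1/6z)/(1 − 5/6z).

Boundary: |R(x)|=1, x<0.
x=-1.18: |R|=0.4050
x=-2: |R|=0.2500
x=-10: |R|=0.0714
x=-100: |R|=0.1858
θ=5/6≥1/2 ⇒ |1+1/6x|<|1−5/6x| ∀x<0 ⇒ interval (−∞,0).

unbounded; (−∞, 0).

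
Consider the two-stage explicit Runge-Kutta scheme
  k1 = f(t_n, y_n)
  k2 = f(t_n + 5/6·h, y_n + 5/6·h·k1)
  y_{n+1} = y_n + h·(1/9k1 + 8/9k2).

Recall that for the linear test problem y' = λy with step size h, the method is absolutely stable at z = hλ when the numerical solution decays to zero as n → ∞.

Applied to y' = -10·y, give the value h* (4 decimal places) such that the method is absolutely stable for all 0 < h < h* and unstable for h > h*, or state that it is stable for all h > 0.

(-1.3500,0); λ=-10 ⇒ h* = (27/20)/10 = 0.1350.

On y'=λy, z=hλ:
  k1=λy_n ⇒ h·k1=z·y_n;  k2=λ(1+5/6z)y_n ⇒ h·k2=z(1+5/6z)y_n
  y_{n+1}/y_n = 1 + 1/9z + 8/9z(1+5/6z) = 1 + z + 20/27z²
  R(z) = 1 + z + 20/27z².

Need |R(x)|<1, x<0.
x=-0.85: |R|=0.6852
R=1: x+20/27x²=0 ⇒ x=−27/20=-1.3500; min R=1−1/(4·20/27)=0.6625>−1
Confirm numerically:
  x=-1.272: |R|=0.92651 <1
  x=-0.818: |R|=0.67765 <1
  x=-0.597: |R|=0.66701 <1
  x=-1.574: |R|=1.26117 >1
  x=-1.447: |R|=1.10397 >1
So |R|<1 on (-1.3500, 0).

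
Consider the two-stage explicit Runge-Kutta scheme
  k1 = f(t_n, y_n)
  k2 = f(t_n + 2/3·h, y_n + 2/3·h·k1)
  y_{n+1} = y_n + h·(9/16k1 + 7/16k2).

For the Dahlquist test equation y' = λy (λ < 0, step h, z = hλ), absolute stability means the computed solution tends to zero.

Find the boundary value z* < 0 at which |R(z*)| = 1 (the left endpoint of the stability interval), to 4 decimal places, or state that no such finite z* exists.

Test eqn y'=λy, z=hλ:
  k1=λy_n ⇒ h·k1=z·y_n;  k2=λ(1+2/3z)y_n ⇒ h·k2=z(1+2/3z)y_n
  y_{n+1}/y_n = 1 + 9/16z + 7/16z(1+2/3z) = 1 + z + 7/24z²
  Hence R(z) = 1 + z + 7/24z².

Need |R(x)|<1, x<0.
x=-0.88: |R|=0.3459
R=1: x+7/24x²=0 ⇒ x=−24/7=-3.4286; min R=1−1/(4·7/24)=0.1429>−1
Confirm numerically:
  x=-3.240: |R|=0.82180 <1
  x=-2.886: |R|=0.54329 <1
  x=-1.705: |R|=0.14288 <1
  x=-3.985: |R|=1.64673 >1
  x=-3.531: |R|=1.10549 >1
  x=-3.530: |R|=1.10443 >1
Interval (-3.4286, 0).

z* = -3.4286.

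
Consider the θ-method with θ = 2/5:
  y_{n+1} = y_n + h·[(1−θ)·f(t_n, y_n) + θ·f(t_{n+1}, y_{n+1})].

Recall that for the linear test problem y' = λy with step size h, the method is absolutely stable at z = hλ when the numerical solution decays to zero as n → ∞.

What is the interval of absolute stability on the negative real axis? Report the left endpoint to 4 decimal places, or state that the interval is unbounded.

(-10.0000, 0).

With y'=λy (z=hλ):
  y_{n+1} = y_n + z·[3/5·y_n + 2/5·y_{n+1}] ⇒ (1 − 2/5z)y_{n+1} = (1 + 3/5z)y_n
  ⇒ R(z) = (1 + 3/5z)/(1 − 2/5z).

Need |R(x)|<1, x<0.
x=-1.32: |R|=0.1361
R=−1: 1+3/5x = −1+2/5x ⇒ -1/5x=2 ⇒ x=2/(-1/5)=-10.0000
Confirm numerically:
  x=-8.759: |R|=0.94489 <1
  x=-7.702: |R|=0.88738 <1
  x=-7.663: |R|=0.88502 <1
  x=-10.311: |R|=1.01214 >1
  x=-10.293: |R|=1.01145 >1
  x=-10.288: |R|=1.01126 >1
Interval (-10.0000, 0).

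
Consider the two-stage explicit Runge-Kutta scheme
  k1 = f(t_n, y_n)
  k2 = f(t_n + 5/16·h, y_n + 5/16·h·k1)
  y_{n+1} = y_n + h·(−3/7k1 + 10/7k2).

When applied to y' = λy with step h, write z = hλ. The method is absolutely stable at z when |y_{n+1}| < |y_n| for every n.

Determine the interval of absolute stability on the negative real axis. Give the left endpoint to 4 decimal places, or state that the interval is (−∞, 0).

z∈(-2.2400,0).

Test eqn y'=λy, z=hλ:
  k1=λy_n ⇒ h·k1=z·y_n;  k2=λ(1+5/16z)y_n ⇒ h·k2=z(1+5/16z)y_n
  y_{n+1}/y_n = 1 − 3/7z + 10/7z(1+5/16z) = 1 + z + 25/56z²
  ⇒ R(z) = 1 + z + 25/56z².

Boundary: |R(x)|=1, x<0.
x=-0.84: |R|=0.4750
R=1: x+25/56x²=0 ⇒ x=−56/25=-2.2400; min R=1−1/(4·25/56)=0.4400>−1
Confirm numerically:
  x=-1.885: |R|=0.70126 <1
  x=-1.524: |R|=0.51286 <1
  x=-1.350: |R|=0.46362 <1
  x=-1.061: |R|=0.44155 <1
  x=-2.835: |R|=1.75305 >1
  x=-2.309: |R|=1.07113 >1
  x=-2.287: |R|=1.04799 >1
Interval (-2.2400, 0).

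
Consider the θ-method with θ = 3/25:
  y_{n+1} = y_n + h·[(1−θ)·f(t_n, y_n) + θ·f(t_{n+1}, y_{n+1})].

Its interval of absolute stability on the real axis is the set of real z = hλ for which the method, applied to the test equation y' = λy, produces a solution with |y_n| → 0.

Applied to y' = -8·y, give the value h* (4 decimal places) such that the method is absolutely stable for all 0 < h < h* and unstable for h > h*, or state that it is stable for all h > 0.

(-2.6316,0); λ=-8 ⇒ h* = (50/19)/8 = 0.3289.

With y'=λy (z=hλ):
  y_{n+1} = y_n + z·[22/25·y_n + 3/25·y_{n+1}] ⇒ (1 − 3/25z)y_{n+1} = (1 + 22/25z)y_n
  ⇒ R(z) = (1 + 22/25z)/(1 − 3/25z).

Solve |R(x)|<1 on ℝ⁻.
x=-1.57: |R|=0.3211
R=−1: 1+22/25x = −1+3/25x ⇒ -19/25x=2 ⇒ x=2/(-19/25)=-2.6316
Confirm numerically:
  x=-2.132: |R|=0.69767 <1
  x=-1.672: |R|=0.39259 <1
  x=-1.183: |R|=0.03594 <1
  x=-3.139: |R|=1.28012 >1
  x=-3.114: |R|=1.26690 >1
  x=-2.727: |R|=1.05464 >1
Stable set (-2.6316, 0).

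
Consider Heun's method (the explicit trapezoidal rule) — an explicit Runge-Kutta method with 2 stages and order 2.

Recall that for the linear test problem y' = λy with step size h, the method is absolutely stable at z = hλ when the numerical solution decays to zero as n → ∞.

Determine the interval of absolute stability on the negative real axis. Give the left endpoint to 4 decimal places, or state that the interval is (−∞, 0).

z∈(-2.0000,0).

On y'=λy, z=hλ:
  order 2, 2-stage ⇒ R(z)=1+z+z^2/2
  (e.g. R(-0.62)=0.57220, |R|=0.57220)

Need |R(x)|<1, x<0.
x=-0.62: |R|=0.5722
|R(-1.69)|=0.7380 |R(-1.31)|=0.5481 |R(-1.22)|=0.5242
Bisect:
  x_lo=-2.6331 |R|=1.8336  x_hi=-0.3748 |R|=0.6954
  mid=-1.50398 |R|=0.62700 →hi
  mid=-2.06856 |R|=1.07091 →lo
  mid=-1.78627 |R|=0.80911 →hi
  mid=-1.92742 |R|=0.93005 →hi
  mid=-1.99799 |R|=0.99799 →hi
  mid=-2.03328 |R|=1.03383 →lo
  mid=-2.01563 |R|=1.01576 →lo
  mid=-2.00681 |R|=1.00683 →lo
  ...
  [-2.00006,-1.99992] ⇒ x*=-2.0000
Interval (-2.0000, 0).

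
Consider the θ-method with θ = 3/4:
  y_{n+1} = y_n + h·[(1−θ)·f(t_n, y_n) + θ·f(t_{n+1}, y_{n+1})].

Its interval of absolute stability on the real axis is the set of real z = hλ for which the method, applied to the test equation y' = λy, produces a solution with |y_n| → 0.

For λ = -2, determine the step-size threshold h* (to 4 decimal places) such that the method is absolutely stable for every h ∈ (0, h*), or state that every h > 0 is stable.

Test eqn y'=λy, z=hλ:
  y_{n+1} = y_n + z·[1/4·y_n + 3/4·y_{n+1}] ⇒ (1 − 3/4z)y_{n+1} = (1 + 1/4z)y_n
  so R(z) = (1 + 1/4z)/(1 − 3/4z).

Need |R(x)|<1, x<0.
x=-0.62: |R|=0.5768
x=-2: |R|=0.2000
x=-10: |R|=0.1765
x=-100: |R|=0.3158
θ=3/4≥1/2 ⇒ |1+1/4x|<|1−3/4x| ∀x<0 ⇒ interval (−∞,0).

interval (−∞, 0). Any h>0 works for λ=-2.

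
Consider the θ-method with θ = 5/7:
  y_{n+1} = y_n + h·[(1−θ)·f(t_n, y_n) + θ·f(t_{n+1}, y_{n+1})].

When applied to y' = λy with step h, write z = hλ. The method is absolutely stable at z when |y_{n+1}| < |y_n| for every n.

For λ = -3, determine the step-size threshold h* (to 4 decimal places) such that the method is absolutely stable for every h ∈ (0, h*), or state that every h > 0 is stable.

interval (−∞, 0). Any h>0 works for λ=-3.

On y'=λy, z=hλ:
  y_{n+1} = y_n + z·[2/7·y_n + 5/7·y_{n+1}] ⇒ (1 − 5/7z)y_{n+1} = (1 + 2/7z)y_n
  Hence R(z) = (1 + 2/7z)/(1 − 5/7z).

Solve |R(x)|<1 on ℝ⁻.
x=-0.65: |R|=0.5561
x=-2: |R|=0.1765
x=-10: |R|=0.2281
x=-100: |R|=0.3807
θ=5/7≥1/2 ⇒ |1+2/7x|<|1−5/7x| ∀x<0 ⇒ interval (−∞,0).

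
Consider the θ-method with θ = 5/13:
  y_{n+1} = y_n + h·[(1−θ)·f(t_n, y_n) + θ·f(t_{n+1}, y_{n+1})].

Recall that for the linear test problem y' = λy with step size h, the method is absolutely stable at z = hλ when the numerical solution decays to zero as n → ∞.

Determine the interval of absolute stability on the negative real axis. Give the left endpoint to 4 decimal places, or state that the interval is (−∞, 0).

(-8.6667, 0).

Set f=λy, z=hλ:
  y_{n+1} = y_n + z·[8/13·y_n + 5/13·y_{n+1}] ⇒ (1 − 5/13z)y_{n+1} = (1 + 8/13z)y_n
  Hence R(z) = (1 + 8/13z)/(1 − 5/13z).

Solve |R(x)|<1 on ℝ⁻.
x=-0.86: |R|=0.3538
R=−1: 1+8/13x = −1+5/13x ⇒ -3/13x=2 ⇒ x=2/(-3/13)=-8.6667
Confirm numerically:
  x=-8.231: |R|=0.97587 <1
  x=-5.894: |R|=0.80414 <1
  x=-5.870: |R|=0.80189 <1
  x=-5.609: |R|=0.77651 <1
  x=-9.043: |R|=1.01939 >1
  x=-8.914: |R|=1.01289 >1
  x=-8.840: |R|=1.00909 >1
Interval (-8.6667, 0).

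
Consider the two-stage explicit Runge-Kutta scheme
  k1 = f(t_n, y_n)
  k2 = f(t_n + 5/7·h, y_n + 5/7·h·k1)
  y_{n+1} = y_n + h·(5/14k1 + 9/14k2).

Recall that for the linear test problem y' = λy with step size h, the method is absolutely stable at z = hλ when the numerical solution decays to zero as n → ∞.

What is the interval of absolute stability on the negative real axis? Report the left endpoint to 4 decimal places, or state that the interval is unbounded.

z∈(-2.1778,0).

Set f=λy, z=hλ:
  k1=λy_n ⇒ h·k1=z·y_n;  k2=λ(1+5/7z)y_n ⇒ h·k2=z(1+5/7z)y_n
  y_{n+1}/y_n = 1 + 5/14z + 9/14z(1+5/7z) = 1 + z + 45/98z²
  R(z) = 1 + z + 45/98z².

Find x<0 with |R(x)|<1.
x=-1.12: |R|=0.4560
R=1: x+45/98x²=0 ⇒ x=−98/45=-2.1778; min R=1−1/(4·45/98)=0.4556>−1
Confirm numerically:
  x=-1.526: |R|=0.54329 <1
  x=-1.514: |R|=0.53854 <1
  x=-1.382: |R|=0.49501 <1
  x=-1.288: |R|=0.47376 <1
  x=-2.468: |R|=1.32890 >1
  x=-2.333: |R|=1.16629 >1
So |R|<1 on (-2.1778, 0).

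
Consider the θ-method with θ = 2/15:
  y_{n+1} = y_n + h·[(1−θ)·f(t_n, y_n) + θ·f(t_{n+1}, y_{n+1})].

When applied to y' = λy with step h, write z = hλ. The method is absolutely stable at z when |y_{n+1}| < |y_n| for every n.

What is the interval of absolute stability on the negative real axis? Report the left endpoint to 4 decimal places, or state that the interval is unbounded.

Test eqn y'=λy, z=hλ:
  y_{n+1} = y_n + z·[13/15·y_n + 2/15·y_{n+1}] ⇒ (1 − 2/15z)y_{n+1} = (1 + 13/15z)y_n
  R(z) = (1 + 13/15z)/(1 − 2/15z).

Find x<0 with |R(x)|<1.
x=-0.97: |R|=0.1411
R=−1: 1+13/15x = −1+2/15x ⇒ -11/15x=2 ⇒ x=2/(-11/15)=-2.7273
Confirm numerically:
  x=-2.636: |R|=0.95047 <1
  x=-2.062: |R|=0.61734 <1
  x=-1.974: |R|=0.56270 <1
  x=-1.414: |R|=0.18970 <1
  x=-3.060: |R|=1.17330 >1
  x=-3.017: |R|=1.15152 >1
  x=-2.827: |R|=1.05311 >1
Stable set (-2.7273, 0).

(-2.7273, 0).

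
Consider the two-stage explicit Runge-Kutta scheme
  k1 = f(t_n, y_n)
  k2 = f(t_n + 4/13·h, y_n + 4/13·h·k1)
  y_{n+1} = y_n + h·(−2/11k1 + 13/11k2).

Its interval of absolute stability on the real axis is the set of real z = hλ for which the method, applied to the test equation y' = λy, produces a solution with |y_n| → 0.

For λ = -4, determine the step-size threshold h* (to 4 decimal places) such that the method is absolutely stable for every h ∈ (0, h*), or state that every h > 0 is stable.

(-2.7500,0); λ=-4 ⇒ h* = (11/4)/4 = 0.6875.

On y'=λy, z=hλ:
  k1=λy_n ⇒ h·k1=z·y_n;  k2=λ(1+4/13z)y_n ⇒ h·k2=z(1+4/13z)y_n
  y_{n+1}/y_n = 1 − 2/11z + 13/11z(1+4/13z) = 1 + z + 4/11z²
  so R(z) = 1 + z + 4/11z².

Need |R(x)|<1, x<0.
x=-1.79: |R|=0.3751
R=1: x+4/11x²=0 ⇒ x=−11/4=-2.7500; min R=1−1/(4·4/11)=0.3125>−1
Confirm numerically:
  x=-2.543: |R|=0.80858 <1
  x=-1.544: |R|=0.32289 <1
  x=-1.513: |R|=0.31943 <1
  x=-1.117: |R|=0.33671 <1
  x=-3.159: |R|=1.46983 >1
  x=-3.100: |R|=1.39455 >1
  x=-2.959: |R|=1.22488 >1
Stable set (-2.7500, 0).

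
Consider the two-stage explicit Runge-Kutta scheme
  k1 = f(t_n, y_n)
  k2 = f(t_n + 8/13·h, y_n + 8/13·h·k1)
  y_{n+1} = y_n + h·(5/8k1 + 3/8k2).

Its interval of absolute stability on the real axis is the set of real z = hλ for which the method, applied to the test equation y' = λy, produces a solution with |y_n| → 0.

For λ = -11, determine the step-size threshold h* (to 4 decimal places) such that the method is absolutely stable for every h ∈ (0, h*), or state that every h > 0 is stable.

(-4.3333,0); λ=-11 ⇒ h* = (13/3)/11 = 0.3939.

Set f=λy, z=hλ:
  k1=λy_n ⇒ h·k1=z·y_n;  k2=λ(1+8/13z)y_n ⇒ h·k2=z(1+8/13z)y_n
  y_{n+1}/y_n = 1 + 5/8z + 3/8z(1+8/13z) = 1 + z + 3/13z²
  R(z) = 1 + z + 3/13z².

Boundary: |R(x)|=1, x<0.
x=-0.54: |R|=0.5273
R=1: x+3/13x²=0 ⇒ x=−13/3=-4.3333; min R=1−1/(4·3/13)=-0.0833>−1
Confirm numerically:
  x=-3.939: |R|=0.64155 <1
  x=-2.169: |R|=0.08333 <1
  x=-1.741: |R|=0.04152 <1
  x=-4.604: |R|=1.28757 >1
  x=-4.408: |R|=1.07595 >1
So |R|<1 on (-4.3333, 0).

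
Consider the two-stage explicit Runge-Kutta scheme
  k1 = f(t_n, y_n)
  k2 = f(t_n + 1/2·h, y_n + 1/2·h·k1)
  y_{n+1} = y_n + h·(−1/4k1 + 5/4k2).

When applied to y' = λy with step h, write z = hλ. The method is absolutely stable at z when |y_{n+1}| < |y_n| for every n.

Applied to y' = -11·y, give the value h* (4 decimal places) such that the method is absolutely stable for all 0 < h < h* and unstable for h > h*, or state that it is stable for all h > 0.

With y'=λy (z=hλ):
  k1=λy_n ⇒ h·k1=z·y_n;  k2=λ(1+1/2z)y_n ⇒ h·k2=z(1+1/2z)y_n
  y_{n+1}/y_n = 1 − 1/4z + 5/4z(1+1/2z) = 1 + z + 5/8z²
  so R(z) = 1 + z + 5/8z².

Boundary: |R(x)|=1, x<0.
x=-0.37: |R|=0.7156
R=1: x+5/8x²=0 ⇒ x=−8/5=-1.6000; min R=1−1/(4·5/8)=0.6000>−1
Confirm numerically:
  x=-1.472: |R|=0.88224 <1
  x=-1.359: |R|=0.79530 <1
  x=-1.019: |R|=0.62998 <1
  x=-2.005: |R|=1.50752 >1
  x=-1.864: |R|=1.30756 >1
  x=-1.817: |R|=1.24643 >1
Stable set (-1.6000, 0).

(-1.6000,0); λ=-11 ⇒ h* = (8/5)/11 = 0.1455.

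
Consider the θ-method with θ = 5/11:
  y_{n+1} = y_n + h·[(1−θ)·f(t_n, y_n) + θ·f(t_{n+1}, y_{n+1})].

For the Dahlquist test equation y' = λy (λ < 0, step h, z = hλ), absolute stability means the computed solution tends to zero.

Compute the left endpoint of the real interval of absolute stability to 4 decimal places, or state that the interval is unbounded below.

On y'=λy, z=hλ:
  y_{n+1} = y_n + z·[6/11·y_n + 5/11·y_{n+1}] ⇒ (1 − 5/11z)y_{n+1} = (1 + 6/11z)y_n
  ⇒ R(z) = (1 + 6/11z)/(1 − 5/11z).

Boundary: |R(x)|=1, x<0.
x=-1.08: |R|=0.2756
R=−1: 1+6/11x = −1+5/11x ⇒ -1/11x=2 ⇒ x=2/(-1/11)=-22.0000
Confirm numerically:
  x=-18.053: |R|=0.96102 <1
  x=-13.054: |R|=0.88271 <1
  x=-11.371: |R|=0.84336 <1
  x=-22.559: |R|=1.00452 >1
  x=-22.297: |R|=1.00242 >1
  x=-22.241: |R|=1.00197 >1
Interval (-22.0000, 0).

left endpoint -22.0000.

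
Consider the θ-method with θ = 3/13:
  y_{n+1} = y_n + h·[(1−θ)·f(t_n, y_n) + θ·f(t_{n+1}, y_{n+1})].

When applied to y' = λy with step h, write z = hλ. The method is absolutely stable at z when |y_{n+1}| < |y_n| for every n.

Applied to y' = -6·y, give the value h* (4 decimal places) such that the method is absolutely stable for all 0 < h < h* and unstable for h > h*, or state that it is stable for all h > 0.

(-3.7143,0); λ=-6 ⇒ h* = (26/7)/6 = 0.6190.

Test eqn y'=λy, z=hλ:
  y_{n+1} = y_n + z·[10/13·y_n + 3/13·y_{n+1}] ⇒ (1 − 3/13z)y_{n+1} = (1 + 10/13z)y_n
  ⇒ R(z) = (1 + 10/13z)/(1 − 3/13z).

Need |R(x)|<1, x<0.
x=-1.03: |R|=0.1678
R=−1: 1+10/13x = −1+3/13x ⇒ -7/13x=2 ⇒ x=2/(-7/13)=-3.7143
Confirm numerically:
  x=-3.063: |R|=0.79454 <1
  x=-2.784: |R|=0.69502 <1
  x=-2.706: |R|=0.66578 <1
  x=-2.173: |R|=0.44726 <1
  x=-4.244: |R|=1.14410 >1
  x=-4.026: |R|=1.08701 >1
Stable set (-3.7143, 0).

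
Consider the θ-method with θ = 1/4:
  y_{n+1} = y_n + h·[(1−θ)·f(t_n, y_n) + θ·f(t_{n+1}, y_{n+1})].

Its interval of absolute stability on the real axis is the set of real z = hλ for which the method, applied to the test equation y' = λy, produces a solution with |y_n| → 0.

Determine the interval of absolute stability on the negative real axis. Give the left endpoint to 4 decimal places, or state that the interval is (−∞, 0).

On y'=λy, z=hλ:
  y_{n+1} = y_n + z·[3/4·y_n + 1/4·y_{n+1}] ⇒ (1 − 1/4z)y_{n+1} = (1 + 3/4z)y_n
  ⇒ R(z) = (1 + 3/4z)/(1 − 1/4z).

Need |R(x)|<1, x<0.
x=-0.95: |R|=0.2323
R=−1: 1+3/4x = −1+1/4x ⇒ -1/2x=2 ⇒ x=2/(-1/2)=-4.0000
Confirm numerically:
  x=-3.303: |R|=0.80912 <1
  x=-3.145: |R|=0.76067 <1
  x=-2.597: |R|=0.57466 <1
  x=-4.504: |R|=1.11853 >1
  x=-4.460: |R|=1.10875 >1
  x=-4.145: |R|=1.03560 >1
Interval (-4.0000, 0).

z∈(-4.0000,0).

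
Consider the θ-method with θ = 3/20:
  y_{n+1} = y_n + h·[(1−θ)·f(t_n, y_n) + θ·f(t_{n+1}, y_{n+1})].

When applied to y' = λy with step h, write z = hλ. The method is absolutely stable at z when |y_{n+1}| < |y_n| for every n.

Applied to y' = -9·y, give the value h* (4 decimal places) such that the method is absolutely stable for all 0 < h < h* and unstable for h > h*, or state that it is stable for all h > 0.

(-2.8571,0); λ=-9 ⇒ h* = (20/7)/9 = 0.3175.

Set f=λy, z=hλ:
  y_{n+1} = y_n + z·[17/20·y_n + 3/20·y_{n+1}] ⇒ (1 − 3/20z)y_{n+1} = (1 + 17/20z)y_n
  Hence R(z) = (1 + 17/20z)/(1 − 3/20z).

Need |R(x)|<1, x<0.
x=-1.47: |R|=0.2044
R=−1: 1+17/20x = −1+3/20x ⇒ -7/10x=2 ⇒ x=2/(-7/10)=-2.8571
Confirm numerically:
  x=-1.970: |R|=0.52065 <1
  x=-1.865: |R|=0.45732 <1
  x=-1.858: |R|=0.45304 <1
  x=-3.398: |R|=1.25078 >1
  x=-3.347: |R|=1.22829 >1
Interval (-2.8571, 0).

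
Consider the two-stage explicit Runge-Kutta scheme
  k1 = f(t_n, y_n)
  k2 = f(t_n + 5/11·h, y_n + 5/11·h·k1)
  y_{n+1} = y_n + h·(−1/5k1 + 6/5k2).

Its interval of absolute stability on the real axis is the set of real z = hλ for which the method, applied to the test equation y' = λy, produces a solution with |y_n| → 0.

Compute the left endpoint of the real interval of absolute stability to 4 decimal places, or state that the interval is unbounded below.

z* = -1.8333.

On y'=λy, z=hλ:
  k1=λy_n ⇒ h·k1=z·y_n;  k2=λ(1+5/11z)y_n ⇒ h·k2=z(1+5/11z)y_n
  y_{n+1}/y_n = 1 − 1/5z + 6/5z(1+5/11z) = 1 + z + 6/11z²
  Hence R(z) = 1 + z + 6/11z².

Boundary: |R(x)|=1, x<0.
x=-1.2: |R|=0.5855
R=1: x+6/11x²=0 ⇒ x=−11/6=-1.8333; min R=1−1/(4·6/11)=0.5417>−1
Confirm numerically:
  x=-1.593: |R|=0.79117 <1
  x=-1.430: |R|=0.68540 <1
  x=-0.938: |R|=0.54191 <1
  x=-0.869: |R|=0.54291 <1
  x=-2.401: |R|=1.74344 >1
  x=-1.916: |R|=1.08639 >1
So |R|<1 on (-1.8333, 0).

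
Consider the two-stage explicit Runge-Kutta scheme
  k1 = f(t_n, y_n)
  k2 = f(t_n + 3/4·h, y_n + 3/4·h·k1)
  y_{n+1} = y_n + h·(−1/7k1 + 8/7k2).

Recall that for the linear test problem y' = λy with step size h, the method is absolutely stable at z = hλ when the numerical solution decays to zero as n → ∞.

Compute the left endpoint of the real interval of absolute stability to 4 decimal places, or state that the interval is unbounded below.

left endpoint -1.1667.

On y'=λy, z=hλ:
  k1=λy_n ⇒ h·k1=z·y_n;  k2=λ(1+3/4z)y_n ⇒ h·k2=z(1+3/4z)y_n
  y_{n+1}/y_n = 1 − 1/7z + 8/7z(1+3/4z) = 1 + z + 6/7z²
  ⇒ R(z) = 1 + z + 6/7z².

Need |R(x)|<1, x<0.
x=-1.43: |R|=1.3228
R=1: x+6/7x²=0 ⇒ x=−7/6=-1.1667; min R=1−1/(4·6/7)=0.7083>−1
Confirm numerically:
  x=-0.953: |R|=0.82546 <1
  x=-0.926: |R|=0.80898 <1
  x=-0.510: |R|=0.71294 <1
  x=-0.487: |R|=0.71629 <1
  x=-1.725: |R|=1.82554 >1
  x=-1.552: |R|=1.51260 >1
  x=-1.367: |R|=1.23473 >1
So |R|<1 on (-1.1667, 0).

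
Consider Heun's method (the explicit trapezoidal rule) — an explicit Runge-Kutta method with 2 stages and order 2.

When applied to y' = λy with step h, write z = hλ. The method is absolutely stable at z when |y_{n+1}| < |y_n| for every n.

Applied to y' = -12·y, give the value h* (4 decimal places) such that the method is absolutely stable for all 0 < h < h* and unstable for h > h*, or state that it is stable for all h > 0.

(-2.0000,0); λ=-12 ⇒ h* = 0.1667.

On y'=λy, z=hλ:
  order 2, 2-stage ⇒ R(z)=1+z+z^2/2
  (e.g. R(-1.73)=0.76645, |R|=0.76645)

Need |R(x)|<1, x<0.
x=-1.73: |R|=0.7664
|R(-1.82)|=0.8362 |R(-0.73)|=0.5364 |R(-0.51)|=0.6200
Bisect:
  x_lo=-2.4820 |R|=1.5982  x_hi=-0.1330 |R|=0.8758
  mid=-1.30752 |R|=0.54728 →hi
  mid=-1.89478 |R|=0.90031 →hi
  mid=-2.18840 |R|=1.20615 →lo
  mid=-2.04159 |R|=1.04245 →lo
  mid=-1.96818 |R|=0.96869 →hi
  mid=-2.00489 |R|=1.00490 →lo
  mid=-1.98653 |R|=0.98663 →hi
  mid=-1.99571 |R|=0.99572 →hi
  mid=-2.00030 |R|=1.00030 →lo
  mid=-1.99800 |R|=0.99801 →hi
  ...
  [-2.00001,-1.99987] ⇒ x*=-2.0000
Stable set (-2.0000, 0).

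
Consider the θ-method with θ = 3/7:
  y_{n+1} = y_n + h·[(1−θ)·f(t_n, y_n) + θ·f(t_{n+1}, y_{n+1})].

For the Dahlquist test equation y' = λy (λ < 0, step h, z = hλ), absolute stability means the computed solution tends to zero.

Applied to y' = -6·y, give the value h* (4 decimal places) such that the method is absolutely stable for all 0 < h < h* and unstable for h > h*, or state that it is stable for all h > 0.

Set f=λy, z=hλ:
  y_{n+1} = y_n + z·[4/7·y_n + 3/7·y_{n+1}] ⇒ (1 − 3/7z)y_{n+1} = (1 + 4/7z)y_n
  so R(z) = (1 + 4/7z)/(1 − 3/7z).

Solve |R(x)|<1 on ℝ⁻.
x=-1.31: |R|=0.1610
R=−1: 1+4/7x = −1+3/7x ⇒ -1/7x=2 ⇒ x=2/(-1/7)=-14.0000
Confirm numerically:
  x=-12.973: |R|=0.97763 <1
  x=-12.723: |R|=0.97173 <1
  x=-7.197: |R|=0.76206 <1
  x=-14.522: |R|=1.01032 >1
  x=-14.042: |R|=1.00085 >1
Interval (-14.0000, 0).

(-14.0000,0); λ=-6 ⇒ h* = (14)/6 = 2.3333.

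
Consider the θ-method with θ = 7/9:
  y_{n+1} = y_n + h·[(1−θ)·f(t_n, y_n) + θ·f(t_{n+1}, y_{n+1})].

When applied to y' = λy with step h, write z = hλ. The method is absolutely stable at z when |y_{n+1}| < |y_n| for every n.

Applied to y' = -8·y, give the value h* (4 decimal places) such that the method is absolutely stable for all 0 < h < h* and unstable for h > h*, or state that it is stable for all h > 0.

unbounded; (−∞, 0). Any h>0 works for λ=-8.

With y'=λy (z=hλ):
  y_{n+1} = y_n + z·[2/9·y_n + 7/9·y_{n+1}] ⇒ (1 − 7/9z)y_{n+1} = (1 + 2/9z)y_n
  R(z) = (1 + 2/9z)/(1 − 7/9z).

Boundary: |R(x)|=1, x<0.
x=-1.55: |R|=0.2972
x=-2: |R|=0.2174
x=-10: |R|=0.1392
x=-100: |R|=0.2694
θ=7/9≥1/2 ⇒ |1+2/9x|<|1−7/9x| ∀x<0 ⇒ unbounded interval.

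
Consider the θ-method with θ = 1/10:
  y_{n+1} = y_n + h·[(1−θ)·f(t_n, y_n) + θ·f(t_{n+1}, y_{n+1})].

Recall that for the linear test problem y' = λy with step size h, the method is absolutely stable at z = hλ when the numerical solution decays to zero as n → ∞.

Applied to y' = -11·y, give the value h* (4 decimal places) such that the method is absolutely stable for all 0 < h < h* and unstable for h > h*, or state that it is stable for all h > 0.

(-2.5000,0); λ=-11 ⇒ h* = (5/2)/11 = 0.2273.

Set f=λy, z=hλ:
  y_{n+1} = y_n + z·[9/10·y_n + 1/10·y_{n+1}] ⇒ (1 − 1/10z)y_{n+1} = (1 + 9/10z)y_n
  ⇒ R(z) = (1 + 9/10z)/(1 − 1/10z).

Solve |R(x)|<1 on ℝ⁻.
x=-0.74: |R|=0.3110
R=−1: 1+9/10x = −1+1/10x ⇒ -4/5x=2 ⇒ x=2/(-4/5)=-2.5000
Confirm numerically:
  x=-2.111: |R|=0.74304 <1
  x=-1.734: |R|=0.47776 <1
  x=-1.577: |R|=0.36218 <1
  x=-1.313: |R|=0.16061 <1
  x=-2.766: |R|=1.16669 >1
  x=-2.571: |R|=1.04518 >1
Stable set (-2.5000, 0).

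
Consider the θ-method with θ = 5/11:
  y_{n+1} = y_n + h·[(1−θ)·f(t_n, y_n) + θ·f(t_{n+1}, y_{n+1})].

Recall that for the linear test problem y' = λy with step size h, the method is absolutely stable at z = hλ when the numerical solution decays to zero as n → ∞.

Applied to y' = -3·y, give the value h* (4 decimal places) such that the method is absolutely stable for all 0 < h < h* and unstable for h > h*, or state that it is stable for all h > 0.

(-22.0000,0); λ=-3 ⇒ h* = (22)/3 = 7.3333.

With y'=λy (z=hλ):
  y_{n+1} = y_n + z·[6/11·y_n + 5/11·y_{n+1}] ⇒ (1 − 5/11z)y_{n+1} = (1 + 6/11z)y_n
  Hence R(z) = (1 + 6/11z)/(1 − 5/11z).

Find x<0 with |R(x)|<1.
x=-1.1: |R|=0.2667
R=−1: 1+6/11x = −1+5/11x ⇒ -1/11x=2 ⇒ x=2/(-1/11)=-22.0000
Confirm numerically:
  x=-19.554: |R|=0.97751 <1
  x=-10.965: |R|=0.83236 <1
  x=-9.491: |R|=0.78601 <1
  x=-22.549: |R|=1.00444 >1
  x=-22.205: |R|=1.00168 >1
  x=-22.172: |R|=1.00141 >1
So |R|<1 on (-22.0000, 0).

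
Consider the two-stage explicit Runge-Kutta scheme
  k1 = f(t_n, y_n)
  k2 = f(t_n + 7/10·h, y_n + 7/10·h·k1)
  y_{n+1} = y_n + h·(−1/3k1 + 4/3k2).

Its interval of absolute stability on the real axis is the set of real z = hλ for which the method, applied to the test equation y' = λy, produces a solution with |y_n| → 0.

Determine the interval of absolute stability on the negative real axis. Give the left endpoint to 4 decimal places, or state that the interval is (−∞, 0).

z∈(-1.0714,0).

With y'=λy (z=hλ):
  k1=λy_n ⇒ h·k1=z·y_n;  k2=λ(1+7/10z)y_n ⇒ h·k2=z(1+7/10z)y_n
  y_{n+1}/y_n = 1 − 1/3z + 4/3z(1+7/10z) = 1 + z + 14/15z²
  so R(z) = 1 + z + 14/15z².

Need |R(x)|<1, x<0.
x=-1.52: |R|=1.6364
R=1: x+14/15x²=0 ⇒ x=−15/14=-1.0714; min R=1−1/(4·14/15)=0.7321>−1
Confirm numerically:
  x=-0.920: |R|=0.86997 <1
  x=-0.731: |R|=0.76774 <1
  x=-0.443: |R|=0.74017 <1
  x=-1.470: |R|=1.54684 >1
  x=-1.389: |R|=1.41170 >1
Interval (-1.0714, 0).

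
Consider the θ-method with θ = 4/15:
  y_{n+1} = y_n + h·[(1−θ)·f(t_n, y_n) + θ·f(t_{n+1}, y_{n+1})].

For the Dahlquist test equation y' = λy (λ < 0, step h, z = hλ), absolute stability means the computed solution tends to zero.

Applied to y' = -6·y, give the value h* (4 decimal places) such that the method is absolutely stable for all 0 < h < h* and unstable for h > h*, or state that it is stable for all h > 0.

Test eqn y'=λy, z=hλ:
  y_{n+1} = y_n + z·[11/15·y_n + 4/15·y_{n+1}] ⇒ (1 − 4/15z)y_{n+1} = (1 + 11/15z)y_n
  R(z) = (1 + 11/15z)/(1 − 4/15z).

Solve |R(x)|<1 on ℝ⁻.
x=-1.32: |R|=0.0237
R=−1: 1+11/15x = −1+4/15x ⇒ -7/15x=2 ⇒ x=2/(-7/15)=-4.2857
Confirm numerically:
  x=-4.033: |R|=0.94318 <1
  x=-3.323: |R|=0.76181 <1
  x=-3.049: |R|=0.68168 <1
  x=-2.843: |R|=0.61706 <1
  x=-4.697: |R|=1.08521 >1
  x=-4.451: |R|=1.03527 >1
  x=-4.395: |R|=1.02348 >1
Stable set (-4.2857, 0).

(-4.2857,0); λ=-6 ⇒ h* = (30/7)/6 = 0.7143.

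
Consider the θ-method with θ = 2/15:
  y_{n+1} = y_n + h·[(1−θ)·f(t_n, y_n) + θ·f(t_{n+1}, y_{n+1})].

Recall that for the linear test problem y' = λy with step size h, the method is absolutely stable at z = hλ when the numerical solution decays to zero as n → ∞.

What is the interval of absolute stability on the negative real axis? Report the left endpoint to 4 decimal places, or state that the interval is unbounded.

(-2.7273, 0).

With y'=λy (z=hλ):
  y_{n+1} = y_n + z·[13/15·y_n + 2/15·y_{n+1}] ⇒ (1 − 2/15z)y_{n+1} = (1 + 13/15z)y_n
  Hence R(z) = (1 + 13/15z)/(1 − 2/15z).

Boundary: |R(x)|=1, x<0.
x=-0.79: |R|=0.2853
R=−1: 1+13/15x = −1+2/15x ⇒ -11/15x=2 ⇒ x=2/(-11/15)=-2.7273
Confirm numerically:
  x=-2.460: |R|=0.85241 <1
  x=-1.925: |R|=0.53183 <1
  x=-1.485: |R|=0.23957 <1
  x=-3.318: |R|=1.30033 >1
  x=-2.904: |R|=1.09343 >1
Stable set (-2.7273, 0).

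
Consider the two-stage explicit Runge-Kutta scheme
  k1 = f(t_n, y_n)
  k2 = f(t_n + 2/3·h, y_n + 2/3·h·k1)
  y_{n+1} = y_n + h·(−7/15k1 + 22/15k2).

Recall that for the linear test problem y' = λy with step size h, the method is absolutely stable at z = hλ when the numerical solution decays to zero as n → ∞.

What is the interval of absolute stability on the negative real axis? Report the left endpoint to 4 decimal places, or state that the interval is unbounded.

(-1.0227, 0).

On y'=λy, z=hλ:
  k1=λy_n ⇒ h·k1=z·y_n;  k2=λ(1+2/3z)y_n ⇒ h·k2=z(1+2/3z)y_n
  y_{n+1}/y_n = 1 − 7/15z + 22/15z(1+2/3z) = 1 + z + 44/45z²
  so R(z) = 1 + z + 44/45z².

Need |R(x)|<1, x<0.
x=-0.71: |R|=0.7829
R=1: x+44/45x²=0 ⇒ x=−45/44=-1.0227; min R=1−1/(4·44/45)=0.7443>−1
Confirm numerically:
  x=-0.894: |R|=0.88748 <1
  x=-0.845: |R|=0.85316 <1
  x=-0.843: |R|=0.85186 <1
  x=-0.593: |R|=0.75083 <1
  x=-1.568: |R|=1.83599 >1
  x=-1.361: |R|=1.45016 >1
  x=-1.115: |R|=1.10060 >1
So |R|<1 on (-1.0227, 0).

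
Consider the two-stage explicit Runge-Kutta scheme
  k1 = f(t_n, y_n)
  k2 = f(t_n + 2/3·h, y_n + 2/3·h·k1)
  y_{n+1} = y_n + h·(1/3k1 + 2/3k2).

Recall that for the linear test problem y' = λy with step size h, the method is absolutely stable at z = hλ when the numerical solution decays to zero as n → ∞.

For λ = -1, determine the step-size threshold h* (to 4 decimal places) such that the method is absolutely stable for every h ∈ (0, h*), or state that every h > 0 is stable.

(-2.2500,0); λ=-1 ⇒ h* = (9/4)/1 = 2.2500.

Set f=λy, z=hλ:
  k1=λy_n ⇒ h·k1=z·y_n;  k2=λ(1+2/3z)y_n ⇒ h·k2=z(1+2/3z)y_n
  y_{n+1}/y_n = 1 + 1/3z + 2/3z(1+2/3z) = 1 + z + 4/9z²
  Hence R(z) = 1 + z + 4/9z².

Solve |R(x)|<1 on ℝ⁻.
x=-1.79: |R|=0.6340
R=1: x+4/9x²=0 ⇒ x=−9/4=-2.2500; min R=1−1/(4·4/9)=0.4375>−1
Confirm numerically:
  x=-1.335: |R|=0.45710 <1
  x=-1.065: |R|=0.43910 <1
  x=-1.012: |R|=0.44318 <1
  x=-0.944: |R|=0.45206 <1
  x=-2.796: |R|=1.67850 >1
  x=-2.780: |R|=1.65484 >1
  x=-2.565: |R|=1.35910 >1
Interval (-2.2500, 0).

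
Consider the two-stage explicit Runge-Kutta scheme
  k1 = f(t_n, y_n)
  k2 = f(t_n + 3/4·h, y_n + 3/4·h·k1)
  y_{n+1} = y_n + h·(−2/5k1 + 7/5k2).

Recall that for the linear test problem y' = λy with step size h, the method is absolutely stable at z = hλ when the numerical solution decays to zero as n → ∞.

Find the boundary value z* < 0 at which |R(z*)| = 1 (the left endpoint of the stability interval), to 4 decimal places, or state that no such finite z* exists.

Test eqn y'=λy, z=hλ:
  k1=λy_n ⇒ h·k1=z·y_n;  k2=λ(1+3/4z)y_n ⇒ h·k2=z(1+3/4z)y_n
  y_{n+1}/y_n = 1 − 2/5z + 7/5z(1+3/4z) = 1 + z + 21/20z²
  Hence R(z) = 1 + z + 21/20z².

Find x<0 with |R(x)|<1.
x=-0.69: |R|=0.8099
R=1: x+21/20x²=0 ⇒ x=−20/21=-0.9524; min R=1−1/(4·21/20)=0.7619>−1
Confirm numerically:
  x=-0.817: |R|=0.88386 <1
  x=-0.805: |R|=0.87543 <1
  x=-0.573: |R|=0.77175 <1
  x=-1.439: |R|=1.73526 >1
  x=-1.405: |R|=1.66773 >1
  x=-1.328: |R|=1.52376 >1
Interval (-0.9524, 0).

z* = -0.9524.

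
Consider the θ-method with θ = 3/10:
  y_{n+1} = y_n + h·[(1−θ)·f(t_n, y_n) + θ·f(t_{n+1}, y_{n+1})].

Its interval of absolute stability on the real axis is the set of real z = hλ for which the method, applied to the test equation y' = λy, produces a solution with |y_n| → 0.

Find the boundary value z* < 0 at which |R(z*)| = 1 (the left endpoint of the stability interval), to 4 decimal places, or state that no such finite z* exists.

Test eqn y'=λy, z=hλ:
  y_{n+1} = y_n + z·[7/10·y_n + 3/10·y_{n+1}] ⇒ (1 − 3/10z)y_{n+1} = (1 + 7/10z)y_n
  ⇒ R(z) = (1 + 7/10z)/(1 − 3/10z).

Need |R(x)|<1, x<0.
x=-0.37: |R|=0.6670
R=−1: 1+7/10x = −1+3/10x ⇒ -2/5x=2 ⇒ x=2/(-2/5)=-5.0000
Confirm numerically:
  x=-4.165: |R|=0.85152 <1
  x=-3.420: |R|=0.68806 <1
  x=-3.348: |R|=0.67033 <1
  x=-3.342: |R|=0.66883 <1
  x=-5.557: |R|=1.08354 >1
  x=-5.066: |R|=1.01048 >1
Stable set (-5.0000, 0).

left endpoint -5.0000.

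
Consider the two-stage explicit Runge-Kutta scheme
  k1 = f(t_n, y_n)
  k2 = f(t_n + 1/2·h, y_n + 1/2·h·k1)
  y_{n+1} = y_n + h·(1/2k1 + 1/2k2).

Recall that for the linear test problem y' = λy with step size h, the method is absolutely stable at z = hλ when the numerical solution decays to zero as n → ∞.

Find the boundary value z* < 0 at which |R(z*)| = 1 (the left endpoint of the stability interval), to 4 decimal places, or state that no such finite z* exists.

Test eqn y'=λy, z=hλ:
  k1=λy_n ⇒ h·k1=z·y_n;  k2=λ(1+1/2z)y_n ⇒ h·k2=z(1+1/2z)y_n
  y_{n+1}/y_n = 1 + 1/2z + 1/2z(1+1/2z) = 1 + z + 1/4z²
  R(z) = 1 + z + 1/4z².

Solve |R(x)|<1 on ℝ⁻.
x=-1.47: |R|=0.0702
R=1: x+1/4x²=0 ⇒ x=−4=-4.0000; min R=1−1/(4·1/4)=0.0000>−1
Confirm numerically:
  x=-3.531: |R|=0.58599 <1
  x=-3.088: |R|=0.29594 <1
  x=-1.825: |R|=0.00766 <1
  x=-4.599: |R|=1.68870 >1
  x=-4.408: |R|=1.44962 >1
  x=-4.354: |R|=1.38533 >1
So |R|<1 on (-4.0000, 0).

left endpoint -4.0000.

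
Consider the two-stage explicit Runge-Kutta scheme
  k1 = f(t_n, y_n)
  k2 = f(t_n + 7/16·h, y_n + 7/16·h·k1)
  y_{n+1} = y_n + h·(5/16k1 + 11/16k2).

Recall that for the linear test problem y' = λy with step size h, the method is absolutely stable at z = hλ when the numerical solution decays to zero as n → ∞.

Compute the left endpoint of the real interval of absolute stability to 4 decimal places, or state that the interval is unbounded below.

z* = -3.3247.

Set f=λy, z=hλ:
  k1=λy_n ⇒ h·k1=z·y_n;  k2=λ(1+7/16z)y_n ⇒ h·k2=z(1+7/16z)y_n
  y_{n+1}/y_n = 1 + 5/16z + 11/16z(1+7/16z) = 1 + z + 77/256z²
  so R(z) = 1 + z + 77/256z².

Boundary: |R(x)|=1, x<0.
x=-1.52: |R|=0.1749
R=1: x+77/256x²=0 ⇒ x=−256/77=-3.3247; min R=1−1/(4·77/256)=0.1688>−1
Confirm numerically:
  x=-2.543: |R|=0.40211 <1
  x=-1.711: |R|=0.16954 <1
  x=-1.682: |R|=0.16895 <1
  x=-1.675: |R|=0.16888 <1
  x=-3.486: |R|=1.16915 >1
  x=-3.402: |R|=1.07912 >1
Stable set (-3.3247, 0).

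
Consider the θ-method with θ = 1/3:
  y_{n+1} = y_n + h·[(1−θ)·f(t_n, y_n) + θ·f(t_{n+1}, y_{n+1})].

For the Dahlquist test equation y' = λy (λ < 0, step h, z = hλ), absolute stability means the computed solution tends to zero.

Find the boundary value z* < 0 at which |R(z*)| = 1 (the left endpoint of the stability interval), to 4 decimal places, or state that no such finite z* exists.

left endpoint -6.0000.

Set f=λy, z=hλ:
  y_{n+1} = y_n + z·[2/3·y_n + 1/3·y_{n+1}] ⇒ (1 − 1/3z)y_{n+1} = (1 + 2/3z)y_n
  so R(z) = (1 + 2/3z)/(1 − 1/3z).

Find x<0 with |R(x)|<1.
x=-0.89: |R|=0.3136
R=−1: 1+2/3x = −1+1/3x ⇒ -1/3x=2 ⇒ x=2/(-1/3)=-6.0000
Confirm numerically:
  x=-5.579: |R|=0.95093 <1
  x=-4.676: |R|=0.82751 <1
  x=-2.521: |R|=0.36986 <1
  x=-6.361: |R|=1.03856 >1
  x=-6.276: |R|=1.02975 >1
So |R|<1 on (-6.0000, 0).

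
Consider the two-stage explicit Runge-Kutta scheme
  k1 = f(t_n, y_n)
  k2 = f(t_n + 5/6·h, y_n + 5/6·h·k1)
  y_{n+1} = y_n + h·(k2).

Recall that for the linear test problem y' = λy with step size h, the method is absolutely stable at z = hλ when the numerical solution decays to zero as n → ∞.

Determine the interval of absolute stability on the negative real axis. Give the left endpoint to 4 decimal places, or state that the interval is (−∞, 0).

Set f=λy, z=hλ:
  k1=λy_n ⇒ h·k1=z·y_n;  k2=λ(1+5/6z)y_n ⇒ h·k2=z(1+5/6z)y_n
  y_{n+1}/y_n = 1 + z(1+5/6z) = 1 + z + 5/6z²
  R(z) = 1 + z + 5/6z².

Need |R(x)|<1, x<0.
x=-0.59: |R|=0.7001
R=1: x+5/6x²=0 ⇒ x=−6/5=-1.2000; min R=1−1/(4·5/6)=0.7000>−1
Confirm numerically:
  x=-1.032: |R|=0.85552 <1
  x=-0.906: |R|=0.77803 <1
  x=-0.506: |R|=0.70736 <1
  x=-1.425: |R|=1.26719 >1
  x=-1.271: |R|=1.07520 >1
So |R|<1 on (-1.2000, 0).

z∈(-1.2000,0).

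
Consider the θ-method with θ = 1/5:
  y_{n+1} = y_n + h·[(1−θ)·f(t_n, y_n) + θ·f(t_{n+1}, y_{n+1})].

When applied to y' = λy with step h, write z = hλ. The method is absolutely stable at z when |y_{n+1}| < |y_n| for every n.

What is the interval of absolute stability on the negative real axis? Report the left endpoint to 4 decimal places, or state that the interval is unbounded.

z∈(-3.3333,0).

Set f=λy, z=hλ:
  y_{n+1} = y_n + z·[4/5·y_n + 1/5·y_{n+1}] ⇒ (1 − 1/5z)y_{n+1} = (1 + 4/5z)y_n
  R(z) = (1 + 4/5z)/(1 − 1/5z).

Find x<0 with |R(x)|<1.
x=-1.54: |R|=0.1774
R=−1: 1+4/5x = −1+1/5x ⇒ -3/5x=2 ⇒ x=2/(-3/5)=-3.3333
Confirm numerically:
  x=-2.731: |R|=0.76627 <1
  x=-2.535: |R|=0.68215 <1
  x=-2.241: |R|=0.54744 <1
  x=-2.174: |R|=0.51519 <1
  x=-3.785: |R|=1.15424 >1
  x=-3.476: |R|=1.05050 >1
Interval (-3.3333, 0).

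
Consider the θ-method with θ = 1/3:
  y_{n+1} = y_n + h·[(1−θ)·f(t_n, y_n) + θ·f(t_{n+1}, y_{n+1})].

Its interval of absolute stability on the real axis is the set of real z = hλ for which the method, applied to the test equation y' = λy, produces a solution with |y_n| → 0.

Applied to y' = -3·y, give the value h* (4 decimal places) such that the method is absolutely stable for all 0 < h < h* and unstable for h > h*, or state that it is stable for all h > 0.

(-6.0000,0); λ=-3 ⇒ h* = (6)/3 = 2.0000.

Set f=λy, z=hλ:
  y_{n+1} = y_n + z·[2/3·y_n + 1/3·y_{n+1}] ⇒ (1 − 1/3z)y_{n+1} = (1 + 2/3z)y_n
  so R(z) = (1 + 2/3z)/(1 − 1/3z).

Boundary: |R(x)|=1, x<0.
x=-1.43: |R|=0.0316
R=−1: 1+2/3x = −1+1/3x ⇒ -1/3x=2 ⇒ x=2/(-1/3)=-6.0000
Confirm numerically:
  x=-5.065: |R|=0.88407 <1
  x=-4.410: |R|=0.78543 <1
  x=-3.406: |R|=0.59507 <1
  x=-6.546: |R|=1.05720 >1
  x=-6.096: |R|=1.01055 >1
  x=-6.022: |R|=1.00244 >1
Stable set (-6.0000, 0).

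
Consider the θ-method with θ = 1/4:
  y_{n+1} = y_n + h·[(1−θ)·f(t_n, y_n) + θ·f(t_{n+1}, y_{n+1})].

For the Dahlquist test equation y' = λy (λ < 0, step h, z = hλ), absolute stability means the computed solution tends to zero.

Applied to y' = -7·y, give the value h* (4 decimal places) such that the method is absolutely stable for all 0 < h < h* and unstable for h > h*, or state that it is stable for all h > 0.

Test eqn y'=λy, z=hλ:
  y_{n+1} = y_n + z·[3/4·y_n + 1/4·y_{n+1}] ⇒ (1 − 1/4z)y_{n+1} = (1 + 3/4z)y_n
  R(z) = (1 + 3/4z)/(1 − 1/4z).

Need |R(x)|<1, x<0.
x=-1.56: |R|=0.1223
R=−1: 1+3/4x = −1+1/4x ⇒ -1/2x=2 ⇒ x=2/(-1/2)=-4.0000
Confirm numerically:
  x=-3.378: |R|=0.83139 <1
  x=-3.157: |R|=0.76443 <1
  x=-2.491: |R|=0.53505 <1
  x=-4.511: |R|=1.12008 >1
  x=-4.029: |R|=1.00722 >1
So |R|<1 on (-4.0000, 0).

(-4.0000,0); λ=-7 ⇒ h* = (4)/7 = 0.5714.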